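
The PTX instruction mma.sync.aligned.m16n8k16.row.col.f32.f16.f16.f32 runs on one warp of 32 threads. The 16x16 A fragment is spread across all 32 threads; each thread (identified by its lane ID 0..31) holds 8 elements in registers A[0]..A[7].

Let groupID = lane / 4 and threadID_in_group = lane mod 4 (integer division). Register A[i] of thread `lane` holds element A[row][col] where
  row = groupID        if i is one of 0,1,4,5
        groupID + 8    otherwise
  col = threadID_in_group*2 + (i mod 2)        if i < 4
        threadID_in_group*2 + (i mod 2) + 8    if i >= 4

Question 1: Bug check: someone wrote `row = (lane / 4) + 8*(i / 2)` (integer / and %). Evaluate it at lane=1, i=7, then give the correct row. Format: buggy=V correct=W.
`(lane / 4) + 8*(i / 2)`[1,7]→24
lane 1: G=0 (1/4), T=1 (1%4)
i=7: r=0+8=8, c=1*2+1+8=11
row: 24 vs 8

buggy=24 correct=8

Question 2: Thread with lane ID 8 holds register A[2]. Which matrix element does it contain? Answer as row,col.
10,0

8: g=2,t=0
[2] (2+8,0*2+0+0) = (10,0)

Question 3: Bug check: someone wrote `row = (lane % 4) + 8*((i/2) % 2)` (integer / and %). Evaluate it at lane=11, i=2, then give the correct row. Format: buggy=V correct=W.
buggy=11 correct=10

`(lane % 4) + 8*((i/2) % 2)`[11,2]=>11
lane 11: grp=2 (11/4), tig=3 (11%4)
i=2: r=2+8=10, c=3*2+0+0=6
row: 11 vs 10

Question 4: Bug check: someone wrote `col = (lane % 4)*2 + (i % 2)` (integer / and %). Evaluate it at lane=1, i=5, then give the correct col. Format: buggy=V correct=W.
buggy=3 correct=11

`(lane % 4)*2 + (i % 2)`[1,5]->3
1: gid=0,tid=1
[5] (0+0,1*2+1+8) = (0,11)
col: 3 vs 11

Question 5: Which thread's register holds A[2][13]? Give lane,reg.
10,5

r=2⇒gr=2,Rb=0  c=13⇒Cb=1,th=2,odd=1
L=2*4+2=10  i=1*4+0*2+1=5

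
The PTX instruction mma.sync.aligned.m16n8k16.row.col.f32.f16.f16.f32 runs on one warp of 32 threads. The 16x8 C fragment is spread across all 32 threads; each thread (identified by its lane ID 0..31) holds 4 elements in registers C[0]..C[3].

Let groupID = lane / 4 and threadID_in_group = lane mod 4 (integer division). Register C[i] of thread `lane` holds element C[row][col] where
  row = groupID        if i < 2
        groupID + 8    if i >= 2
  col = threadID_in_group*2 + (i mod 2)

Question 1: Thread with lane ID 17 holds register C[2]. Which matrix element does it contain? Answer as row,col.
12,2

lane 17->17/4=4, 17 mod 4=1
i=2  r:4+8->12  c:2·1+0->2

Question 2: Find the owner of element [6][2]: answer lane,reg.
25,0

r=6⇒gr=6,Rb=0  c=2⇒th=1,odd=0
L=6*4+1=25  i=0*2+0=0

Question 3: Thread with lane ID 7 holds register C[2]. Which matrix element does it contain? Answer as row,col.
lane 7: gr=1 (7/4), th=3 (7%4)
i=2: r=1+8=9, c=3*2+0=6

9,6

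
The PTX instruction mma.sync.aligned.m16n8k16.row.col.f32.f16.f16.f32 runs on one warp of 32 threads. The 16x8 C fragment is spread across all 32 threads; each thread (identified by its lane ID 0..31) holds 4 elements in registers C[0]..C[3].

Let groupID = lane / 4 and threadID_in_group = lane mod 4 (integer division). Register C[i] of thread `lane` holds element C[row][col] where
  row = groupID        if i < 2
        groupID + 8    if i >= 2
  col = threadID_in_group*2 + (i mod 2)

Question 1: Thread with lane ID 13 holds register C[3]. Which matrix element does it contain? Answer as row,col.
lane 13: g=3 (13/4), t=1 (13%4)
i=3: r=3+8=11, c=1*2+1=3

11,3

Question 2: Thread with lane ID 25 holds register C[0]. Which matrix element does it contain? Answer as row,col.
6,2

L=25->g=25>>2=6, t=25&3=1
[0]->row 6+0=6  col 1·2+0=2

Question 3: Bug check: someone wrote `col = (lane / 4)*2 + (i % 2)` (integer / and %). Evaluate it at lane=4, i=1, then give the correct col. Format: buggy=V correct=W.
buggy=3 correct=1

`(lane / 4)*2 + (i % 2)`[4,1]->3
lane 4: g=1 (4/4), t=0 (4%4)
i=1: r=1+0=1, c=0*2+1=1
col: 3 vs 1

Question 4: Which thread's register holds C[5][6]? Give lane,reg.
23,0

r:5=>grp=5,rB=0  c:6=>tig=3,lo=0
L=5*4+3=23  i=0*2+0=0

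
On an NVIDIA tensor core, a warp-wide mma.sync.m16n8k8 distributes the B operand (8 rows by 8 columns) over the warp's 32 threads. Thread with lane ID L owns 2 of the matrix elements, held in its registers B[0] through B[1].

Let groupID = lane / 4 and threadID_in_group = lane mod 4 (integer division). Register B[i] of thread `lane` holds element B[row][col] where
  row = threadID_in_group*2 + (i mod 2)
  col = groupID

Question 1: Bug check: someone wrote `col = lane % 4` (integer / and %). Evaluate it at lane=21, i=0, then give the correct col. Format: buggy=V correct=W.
`lane % 4`[21,0]=>1
L=21=>grp=21>>2=5, tig=21&3=1
[0]=>row 1·2+0=2  col grp=5
col: 1 vs 5

buggy=1 correct=5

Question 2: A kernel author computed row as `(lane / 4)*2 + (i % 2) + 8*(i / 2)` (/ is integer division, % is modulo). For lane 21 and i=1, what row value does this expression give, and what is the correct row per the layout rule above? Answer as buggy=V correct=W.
`(lane / 4)*2 + (i % 2) + 8*(i / 2)`[21,1]⇒11
lane 21: gr=5 (21/4), th=1 (21%4)
i=1: r=1*2+1=3, c=gr=5
row: 11 vs 3

buggy=11 correct=3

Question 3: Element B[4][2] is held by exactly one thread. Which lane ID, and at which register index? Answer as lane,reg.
c=2→G=2  r=4→T=2,p=0
L=2*4+2=10  i=0=0

10,0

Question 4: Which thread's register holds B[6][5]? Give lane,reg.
c=5⇒gr=5  r=6⇒th=3,odd=0
L=5*4+3=23  i=0=0

23,0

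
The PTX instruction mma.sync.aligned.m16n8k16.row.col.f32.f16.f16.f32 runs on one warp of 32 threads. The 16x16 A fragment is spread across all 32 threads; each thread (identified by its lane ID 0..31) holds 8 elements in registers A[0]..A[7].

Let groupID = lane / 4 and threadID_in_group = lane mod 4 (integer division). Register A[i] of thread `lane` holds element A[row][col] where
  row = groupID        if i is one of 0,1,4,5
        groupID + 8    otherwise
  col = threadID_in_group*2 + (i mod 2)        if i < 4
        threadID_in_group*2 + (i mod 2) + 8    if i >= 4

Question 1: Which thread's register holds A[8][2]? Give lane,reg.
r:8=>grp=0,rB=1  c:2=>cB=0,tig=1,lo=0
L=0*4+1=1  i=0*4+1*2+0=2

1,2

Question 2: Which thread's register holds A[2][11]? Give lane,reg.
r=2->g=2,rb=0  c=11->cb=1,t=1,b0=1
L=2*4+1=9  i=1*4+0*2+1=5

9,5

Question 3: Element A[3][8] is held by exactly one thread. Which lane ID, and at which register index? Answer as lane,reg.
r:3=>grp=3,rB=0  c:8=>cB=1,tig=0,lo=0
L=3*4+0=12  i=1*4+0*2+0=4

12,4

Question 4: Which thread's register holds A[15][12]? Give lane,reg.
30,6

r=15⇒gr=7,Rb=1  c=12⇒Cb=1,th=2,odd=0
L=7*4+2=30  i=1*4+1*2+0=6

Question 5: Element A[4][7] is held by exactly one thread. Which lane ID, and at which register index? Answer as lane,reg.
19,1

r=4⇒gr=4,Rb=0  c=7⇒Cb=0,th=3,odd=1
L=4*4+3=19  i=0*4+0*2+1=1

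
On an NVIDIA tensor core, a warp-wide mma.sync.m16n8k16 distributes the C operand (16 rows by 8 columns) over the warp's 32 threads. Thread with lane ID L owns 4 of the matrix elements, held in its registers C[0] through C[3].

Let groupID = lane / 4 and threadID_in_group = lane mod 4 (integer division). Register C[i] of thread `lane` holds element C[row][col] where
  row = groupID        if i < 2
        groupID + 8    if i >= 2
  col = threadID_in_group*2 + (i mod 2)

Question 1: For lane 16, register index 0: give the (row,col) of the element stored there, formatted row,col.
4,0

L=16→G=16>>2=4, T=16&3=0
[0]→row 4+0=4  col 0·2+0=0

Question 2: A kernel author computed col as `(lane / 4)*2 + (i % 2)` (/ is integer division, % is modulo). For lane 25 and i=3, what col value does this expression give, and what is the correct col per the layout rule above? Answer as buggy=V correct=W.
buggy=13 correct=3

`(lane / 4)*2 + (i % 2)`[25,3]->13
lane 25->25/4=6, 25 mod 4=1
i=3  r:6+8->14  c:2·1+1->3
col: 13 vs 3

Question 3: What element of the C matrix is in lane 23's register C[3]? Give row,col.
23: gr=5,th=3
[3] (5+8,3*2+1) = (13,7)

13,7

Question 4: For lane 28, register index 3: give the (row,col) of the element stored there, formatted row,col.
lane 28->28/4=7, 28 mod 4=0
i=3  r:7+8->15  c:2·0+1->1

15,1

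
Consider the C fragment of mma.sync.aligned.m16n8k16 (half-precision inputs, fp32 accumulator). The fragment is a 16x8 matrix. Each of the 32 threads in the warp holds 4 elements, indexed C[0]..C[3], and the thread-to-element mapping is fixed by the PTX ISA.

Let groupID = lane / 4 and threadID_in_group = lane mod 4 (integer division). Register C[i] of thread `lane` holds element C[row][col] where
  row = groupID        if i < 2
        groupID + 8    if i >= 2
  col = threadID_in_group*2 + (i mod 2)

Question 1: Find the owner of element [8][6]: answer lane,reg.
3,2

r=8->g=0,rb=1  c=6->t=3,b0=0
L=0*4+3=3  i=1*2+0=2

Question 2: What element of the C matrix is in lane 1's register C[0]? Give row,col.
lane 1->1/4=0, 1 mod 4=1
i=0  r:0+0->0  c:2·1+0->2

0,2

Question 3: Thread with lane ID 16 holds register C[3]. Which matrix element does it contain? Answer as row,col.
12,1

L=16->gid=16>>2=4, tid=16&3=0
[3]->row 4+8=12  col 0·2+1=1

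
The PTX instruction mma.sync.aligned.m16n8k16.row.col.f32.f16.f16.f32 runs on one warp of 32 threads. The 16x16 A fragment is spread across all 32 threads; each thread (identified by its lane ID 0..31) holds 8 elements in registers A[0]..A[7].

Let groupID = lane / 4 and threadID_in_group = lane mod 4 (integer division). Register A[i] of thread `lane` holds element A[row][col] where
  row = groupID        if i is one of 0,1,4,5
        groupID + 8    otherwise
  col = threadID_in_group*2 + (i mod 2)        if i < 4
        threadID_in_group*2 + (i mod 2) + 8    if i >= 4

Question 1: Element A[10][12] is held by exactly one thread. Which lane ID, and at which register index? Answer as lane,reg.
10,6

r=10->g=2,rb=1  c=12->cb=1,t=2,b0=0
L=2*4+2=10  i=1*4+1*2+0=6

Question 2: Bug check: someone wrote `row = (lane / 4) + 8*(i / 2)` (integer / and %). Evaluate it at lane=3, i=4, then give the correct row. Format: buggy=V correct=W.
buggy=16 correct=0

`(lane / 4) + 8*(i / 2)`[3,4]->16
lane 3->3/4=0, 3 mod 4=3
i=4  r:0+0->0  c:2·3+0+8->14
row: 16 vs 0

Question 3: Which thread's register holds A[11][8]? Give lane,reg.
r=11->g=3,rb=1  c=8->cb=1,t=0,b0=0
L=3*4+0=12  i=1*4+1*2+0=6

12,6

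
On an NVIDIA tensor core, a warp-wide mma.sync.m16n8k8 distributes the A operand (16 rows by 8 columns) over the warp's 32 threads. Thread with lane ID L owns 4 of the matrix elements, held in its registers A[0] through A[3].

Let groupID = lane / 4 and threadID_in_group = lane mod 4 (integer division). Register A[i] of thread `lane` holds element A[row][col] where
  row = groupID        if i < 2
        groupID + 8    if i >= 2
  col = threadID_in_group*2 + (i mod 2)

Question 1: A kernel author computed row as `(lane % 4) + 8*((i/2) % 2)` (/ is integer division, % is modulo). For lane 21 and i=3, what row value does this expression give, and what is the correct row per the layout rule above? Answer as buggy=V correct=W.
buggy=9 correct=13

`(lane % 4) + 8*((i/2) % 2)`[21,3]⇒9
21: gr=5,th=1
[3] (5+8,1*2+1) = (13,3)
row: 9 vs 13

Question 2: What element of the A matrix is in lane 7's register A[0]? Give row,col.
L=7->g=7>>2=1, t=7&3=3
[0]->row 1+0=1  col 3·2+0=6

1,6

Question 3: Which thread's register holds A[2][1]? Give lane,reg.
r:2=>grp=2,rB=0  c:1=>tig=0,lo=1
L=2*4+0=8  i=0*2+1=1

8,1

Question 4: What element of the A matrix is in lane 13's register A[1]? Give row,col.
3,3

lane 13=>13/4=3, 13 mod 4=1
i=1  r:3+0=>3  c:2·1+1=>3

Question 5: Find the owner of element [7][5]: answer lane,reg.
r=7→G=7,rhi=0  c=5→T=2,p=1
L=7*4+2=30  i=0*2+1=1

30,1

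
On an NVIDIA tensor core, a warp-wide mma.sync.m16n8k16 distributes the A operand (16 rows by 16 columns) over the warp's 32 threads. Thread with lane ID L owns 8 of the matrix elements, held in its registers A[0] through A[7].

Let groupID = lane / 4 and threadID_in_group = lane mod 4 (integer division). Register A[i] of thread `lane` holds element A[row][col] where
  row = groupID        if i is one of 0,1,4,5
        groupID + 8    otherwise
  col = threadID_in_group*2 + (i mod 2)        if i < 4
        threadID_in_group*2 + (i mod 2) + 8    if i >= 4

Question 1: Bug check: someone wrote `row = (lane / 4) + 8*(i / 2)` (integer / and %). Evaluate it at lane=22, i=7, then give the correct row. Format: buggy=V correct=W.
`(lane / 4) + 8*(i / 2)`[22,7]->29
L=22->gid=22>>2=5, tid=22&3=2
[7]->row 5+8=13  col 2·2+1+8=13
row: 29 vs 13

buggy=29 correct=13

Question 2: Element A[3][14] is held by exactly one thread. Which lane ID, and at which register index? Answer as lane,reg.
r:3=>grp=3,rB=0  c:14=>cB=1,tig=3,lo=0
L=3*4+3=15  i=1*4+0*2+0=4

15,4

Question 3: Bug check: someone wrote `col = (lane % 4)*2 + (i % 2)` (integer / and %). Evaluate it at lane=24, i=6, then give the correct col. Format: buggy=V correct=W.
buggy=0 correct=8

`(lane % 4)*2 + (i % 2)`[24,6]⇒0
24: gr=6,th=0
[6] (6+8,0*2+0+8) = (14,8)
col: 0 vs 8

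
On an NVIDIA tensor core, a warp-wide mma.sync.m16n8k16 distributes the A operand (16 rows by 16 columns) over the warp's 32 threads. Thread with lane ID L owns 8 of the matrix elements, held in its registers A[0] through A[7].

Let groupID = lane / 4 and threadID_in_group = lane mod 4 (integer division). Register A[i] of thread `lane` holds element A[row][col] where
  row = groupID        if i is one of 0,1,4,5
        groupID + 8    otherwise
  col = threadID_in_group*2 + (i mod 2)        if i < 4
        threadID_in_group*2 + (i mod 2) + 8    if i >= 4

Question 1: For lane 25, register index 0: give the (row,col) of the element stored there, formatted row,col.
6,2

L=25->g=25>>2=6, t=25&3=1
[0]->row 6+0=6  col 1·2+0+0=2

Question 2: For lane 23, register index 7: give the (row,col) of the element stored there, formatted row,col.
13,15

lane 23: gr=5 (23/4), th=3 (23%4)
i=7: r=5+8=13, c=3*2+1+8=15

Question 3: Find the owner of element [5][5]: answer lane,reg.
r:5=>grp=5,rB=0  c:5=>cB=0,tig=2,lo=1
L=5*4+2=22  i=0*4+0*2+1=1

22,1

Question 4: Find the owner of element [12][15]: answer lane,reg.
19,7

r=12⇒gr=4,Rb=1  c=15⇒Cb=1,th=3,odd=1
L=4*4+3=19  i=1*4+1*2+1=7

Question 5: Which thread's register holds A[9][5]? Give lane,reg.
6,3

r=9⇒gr=1,Rb=1  c=5⇒Cb=0,th=2,odd=1
L=1*4+2=6  i=0*4+1*2+1=3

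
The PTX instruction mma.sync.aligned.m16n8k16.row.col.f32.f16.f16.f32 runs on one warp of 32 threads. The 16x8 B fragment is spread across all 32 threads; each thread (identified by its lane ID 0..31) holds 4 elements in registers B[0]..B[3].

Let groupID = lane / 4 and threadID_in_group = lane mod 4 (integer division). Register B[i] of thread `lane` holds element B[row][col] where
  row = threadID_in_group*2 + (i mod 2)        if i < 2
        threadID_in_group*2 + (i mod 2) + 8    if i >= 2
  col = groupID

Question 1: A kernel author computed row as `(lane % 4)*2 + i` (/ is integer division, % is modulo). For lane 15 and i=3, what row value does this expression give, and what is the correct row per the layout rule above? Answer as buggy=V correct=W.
`(lane % 4)*2 + i`[15,3]⇒9
lane 15: gr=3 (15/4), th=3 (15%4)
i=3: r=3*2+1+8=15, c=gr=3
row: 9 vs 15

buggy=9 correct=15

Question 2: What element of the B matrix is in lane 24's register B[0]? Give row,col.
0,6

24: grp=6,tig=0
[0] (0*2+0+0,6) = (0,6)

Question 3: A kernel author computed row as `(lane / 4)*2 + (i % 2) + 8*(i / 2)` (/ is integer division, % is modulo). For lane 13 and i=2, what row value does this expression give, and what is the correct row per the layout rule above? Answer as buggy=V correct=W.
`(lane / 4)*2 + (i % 2) + 8*(i / 2)`[13,2]→14
lane 13: G=3 (13/4), T=1 (13%4)
i=2: r=1*2+0+8=10, c=G=3
row: 14 vs 10

buggy=14 correct=10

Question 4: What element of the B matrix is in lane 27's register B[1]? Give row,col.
7,6

L=27⇒gr=27>>2=6, th=27&3=3
[1]⇒row 3·2+1+0=7  col gr=6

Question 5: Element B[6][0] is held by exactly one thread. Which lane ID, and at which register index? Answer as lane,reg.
3,0

c: 0->gid=0  r: 6->r8=0,tid=3,i&1=0
L=0*4+3=3  i=0*2+0=0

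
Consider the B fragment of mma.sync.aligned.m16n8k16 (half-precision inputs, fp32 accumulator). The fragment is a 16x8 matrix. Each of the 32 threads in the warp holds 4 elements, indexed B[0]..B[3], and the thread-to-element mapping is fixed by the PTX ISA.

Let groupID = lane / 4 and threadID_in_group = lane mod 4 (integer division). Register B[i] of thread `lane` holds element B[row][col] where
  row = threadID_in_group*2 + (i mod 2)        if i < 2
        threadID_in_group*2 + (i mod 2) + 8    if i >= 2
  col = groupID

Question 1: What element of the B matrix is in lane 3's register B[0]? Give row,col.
lane 3: gr=0 (3/4), th=3 (3%4)
i=0: r=3*2+0+0=6, c=gr=0

6,0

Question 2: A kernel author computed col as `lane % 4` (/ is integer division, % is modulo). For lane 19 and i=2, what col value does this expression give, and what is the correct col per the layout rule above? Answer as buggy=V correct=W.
`lane % 4`[19,2]→3
L=19→G=19>>2=4, T=19&3=3
[2]→row 3·2+0+8=14  col G=4
col: 3 vs 4

buggy=3 correct=4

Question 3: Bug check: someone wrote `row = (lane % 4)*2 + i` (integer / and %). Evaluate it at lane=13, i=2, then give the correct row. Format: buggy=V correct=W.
buggy=4 correct=10

`(lane % 4)*2 + i`[13,2]→4
13: G=3,T=1
[2] (1*2+0+8,3) = (10,3)
row: 4 vs 10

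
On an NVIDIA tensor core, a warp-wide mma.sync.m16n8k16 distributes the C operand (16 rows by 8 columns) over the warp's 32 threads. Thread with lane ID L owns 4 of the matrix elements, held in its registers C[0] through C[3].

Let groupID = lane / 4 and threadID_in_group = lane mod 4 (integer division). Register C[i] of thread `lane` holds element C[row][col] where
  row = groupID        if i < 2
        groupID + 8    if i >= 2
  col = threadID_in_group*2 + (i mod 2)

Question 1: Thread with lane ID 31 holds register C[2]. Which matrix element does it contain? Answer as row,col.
15,6

L=31->gid=31>>2=7, tid=31&3=3
[2]->row 7+8=15  col 3·2+0=6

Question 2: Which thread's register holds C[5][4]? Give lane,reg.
r=5⇒gr=5,Rb=0  c=4⇒th=2,odd=0
L=5*4+2=22  i=0*2+0=0

22,0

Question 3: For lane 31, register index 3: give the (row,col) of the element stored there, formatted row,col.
lane 31: G=7 (31/4), T=3 (31%4)
i=3: r=7+8=15, c=3*2+1=7

15,7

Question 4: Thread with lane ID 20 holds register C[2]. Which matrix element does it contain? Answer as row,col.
13,0

lane 20: gid=5 (20/4), tid=0 (20%4)
i=2: r=5+8=13, c=0*2+0=0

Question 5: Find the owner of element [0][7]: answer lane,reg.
3,1

r=0→G=0,rhi=0  c=7→T=3,p=1
L=0*4+3=3  i=0*2+1=1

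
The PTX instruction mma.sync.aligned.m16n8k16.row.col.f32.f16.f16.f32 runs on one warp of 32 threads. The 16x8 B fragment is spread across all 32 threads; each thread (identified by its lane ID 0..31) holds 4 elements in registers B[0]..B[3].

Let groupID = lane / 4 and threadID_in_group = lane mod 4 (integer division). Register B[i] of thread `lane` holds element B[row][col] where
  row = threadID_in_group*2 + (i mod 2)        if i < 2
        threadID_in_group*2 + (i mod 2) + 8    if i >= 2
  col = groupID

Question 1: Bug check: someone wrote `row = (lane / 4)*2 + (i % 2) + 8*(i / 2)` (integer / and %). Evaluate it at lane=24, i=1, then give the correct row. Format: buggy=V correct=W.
buggy=13 correct=1

`(lane / 4)*2 + (i % 2) + 8*(i / 2)`[24,1]→13
lane 24→24/4=6, 24 mod 4=0
i=1  r:2·0+1+0→1  c:6
row: 13 vs 1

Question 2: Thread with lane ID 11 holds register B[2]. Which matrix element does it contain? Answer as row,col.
14,2

lane 11: gr=2 (11/4), th=3 (11%4)
i=2: r=3*2+0+8=14, c=gr=2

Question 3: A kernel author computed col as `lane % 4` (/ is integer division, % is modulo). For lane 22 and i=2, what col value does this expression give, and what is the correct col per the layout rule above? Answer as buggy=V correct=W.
`lane % 4`[22,2]=>2
22: grp=5,tig=2
[2] (2*2+0+8,5) = (12,5)
col: 2 vs 5

buggy=2 correct=5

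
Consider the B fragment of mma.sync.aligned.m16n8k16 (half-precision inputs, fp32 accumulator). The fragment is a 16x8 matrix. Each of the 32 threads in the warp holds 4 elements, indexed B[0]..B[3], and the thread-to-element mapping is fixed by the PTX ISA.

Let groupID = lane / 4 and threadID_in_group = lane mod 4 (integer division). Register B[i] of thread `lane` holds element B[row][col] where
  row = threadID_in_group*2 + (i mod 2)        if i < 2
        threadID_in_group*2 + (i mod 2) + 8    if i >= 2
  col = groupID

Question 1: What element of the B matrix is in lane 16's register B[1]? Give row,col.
1,4

lane 16: G=4 (16/4), T=0 (16%4)
i=1: r=0*2+1+0=1, c=G=4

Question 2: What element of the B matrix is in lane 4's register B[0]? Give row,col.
L=4->g=4>>2=1, t=4&3=0
[0]->row 0·2+0+0=0  col g=1

0,1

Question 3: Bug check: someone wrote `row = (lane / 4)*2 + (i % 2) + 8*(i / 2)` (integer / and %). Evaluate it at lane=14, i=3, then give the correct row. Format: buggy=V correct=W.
buggy=15 correct=13

`(lane / 4)*2 + (i % 2) + 8*(i / 2)`[14,3]→15
lane 14: G=3 (14/4), T=2 (14%4)
i=3: r=2*2+1+8=13, c=G=3
row: 15 vs 13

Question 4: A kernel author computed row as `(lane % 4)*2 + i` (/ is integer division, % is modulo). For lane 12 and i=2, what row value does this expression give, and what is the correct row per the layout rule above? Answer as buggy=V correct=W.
`(lane % 4)*2 + i`[12,2]→2
12: G=3,T=0
[2] (0*2+0+8,3) = (8,3)
row: 2 vs 8

buggy=2 correct=8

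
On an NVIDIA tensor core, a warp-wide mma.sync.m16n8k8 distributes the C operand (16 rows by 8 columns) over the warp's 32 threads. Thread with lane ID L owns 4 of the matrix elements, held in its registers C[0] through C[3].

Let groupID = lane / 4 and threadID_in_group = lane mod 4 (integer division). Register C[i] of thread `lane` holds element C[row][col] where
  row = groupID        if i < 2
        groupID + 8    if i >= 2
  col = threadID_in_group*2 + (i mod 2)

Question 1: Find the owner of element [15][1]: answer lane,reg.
r:15=>grp=7,rB=1  c:1=>tig=0,lo=1
L=7*4+0=28  i=1*2+1=3

28,3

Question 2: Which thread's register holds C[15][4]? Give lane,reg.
r=15→G=7,rhi=1  c=4→T=2,p=0
L=7*4+2=30  i=1*2+0=2

30,2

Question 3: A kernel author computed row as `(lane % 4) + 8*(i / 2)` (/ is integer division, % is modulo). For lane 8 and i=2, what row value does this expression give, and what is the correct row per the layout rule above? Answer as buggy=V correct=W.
`(lane % 4) + 8*(i / 2)`[8,2]->8
lane 8: gid=2 (8/4), tid=0 (8%4)
i=2: r=2+8=10, c=0*2+0=0
row: 8 vs 10

buggy=8 correct=10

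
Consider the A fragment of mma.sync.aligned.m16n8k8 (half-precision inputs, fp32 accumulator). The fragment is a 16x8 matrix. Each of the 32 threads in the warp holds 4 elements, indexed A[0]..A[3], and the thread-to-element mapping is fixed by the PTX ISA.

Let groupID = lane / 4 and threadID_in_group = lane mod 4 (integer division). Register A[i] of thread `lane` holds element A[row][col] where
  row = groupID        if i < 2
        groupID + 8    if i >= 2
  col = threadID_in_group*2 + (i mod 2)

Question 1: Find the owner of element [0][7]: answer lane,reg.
r=0→G=0,rhi=0  c=7→T=3,p=1
L=0*4+3=3  i=0*2+1=1

3,1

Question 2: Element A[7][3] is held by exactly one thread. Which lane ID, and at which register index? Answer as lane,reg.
r:7=>grp=7,rB=0  c:3=>tig=1,lo=1
L=7*4+1=29  i=0*2+1=1

29,1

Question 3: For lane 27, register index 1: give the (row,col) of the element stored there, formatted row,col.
27: gr=6,th=3
[1] (6+0,3*2+1) = (6,7)

6,7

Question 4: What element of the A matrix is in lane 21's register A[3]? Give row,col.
13,3

21: G=5,T=1
[3] (5+8,1*2+1) = (13,3)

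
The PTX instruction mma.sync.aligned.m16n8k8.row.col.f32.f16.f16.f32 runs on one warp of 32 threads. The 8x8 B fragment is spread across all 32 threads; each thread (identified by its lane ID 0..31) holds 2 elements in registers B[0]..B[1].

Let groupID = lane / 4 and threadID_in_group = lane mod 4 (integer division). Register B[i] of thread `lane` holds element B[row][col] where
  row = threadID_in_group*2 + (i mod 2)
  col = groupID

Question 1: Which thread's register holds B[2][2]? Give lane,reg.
9,0

c=2->g=2  r=2->t=1,b0=0
L=2*4+1=9  i=0=0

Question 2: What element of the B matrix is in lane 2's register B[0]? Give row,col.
lane 2: gr=0 (2/4), th=2 (2%4)
i=0: r=2*2+0=4, c=gr=0

4,0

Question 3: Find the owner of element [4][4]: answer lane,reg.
c: 4->gid=4  r: 4->tid=2,i&1=0
L=4*4+2=18  i=0=0

18,0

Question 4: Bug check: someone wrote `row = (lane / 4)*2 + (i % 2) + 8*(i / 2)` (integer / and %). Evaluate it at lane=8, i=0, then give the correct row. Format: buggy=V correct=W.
buggy=4 correct=0

`(lane / 4)*2 + (i % 2) + 8*(i / 2)`[8,0]->4
8: gid=2,tid=0
[0] (0*2+0,2) = (0,2)
row: 4 vs 0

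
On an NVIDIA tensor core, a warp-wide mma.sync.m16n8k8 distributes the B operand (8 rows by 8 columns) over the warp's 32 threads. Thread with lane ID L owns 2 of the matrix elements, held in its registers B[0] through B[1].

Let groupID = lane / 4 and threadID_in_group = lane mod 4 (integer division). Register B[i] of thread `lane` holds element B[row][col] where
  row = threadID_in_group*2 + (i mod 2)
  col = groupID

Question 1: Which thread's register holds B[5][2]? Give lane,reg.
c=2→G=2  r=5→T=2,p=1
L=2*4+2=10  i=1=1

10,1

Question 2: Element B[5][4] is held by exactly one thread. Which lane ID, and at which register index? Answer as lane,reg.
c=4⇒gr=4  r=5⇒th=2,odd=1
L=4*4+2=18  i=1=1

18,1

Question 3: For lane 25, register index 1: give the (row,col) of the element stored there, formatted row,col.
L=25->gid=25>>2=6, tid=25&3=1
[1]->row 1·2+1=3  col gid=6

3,6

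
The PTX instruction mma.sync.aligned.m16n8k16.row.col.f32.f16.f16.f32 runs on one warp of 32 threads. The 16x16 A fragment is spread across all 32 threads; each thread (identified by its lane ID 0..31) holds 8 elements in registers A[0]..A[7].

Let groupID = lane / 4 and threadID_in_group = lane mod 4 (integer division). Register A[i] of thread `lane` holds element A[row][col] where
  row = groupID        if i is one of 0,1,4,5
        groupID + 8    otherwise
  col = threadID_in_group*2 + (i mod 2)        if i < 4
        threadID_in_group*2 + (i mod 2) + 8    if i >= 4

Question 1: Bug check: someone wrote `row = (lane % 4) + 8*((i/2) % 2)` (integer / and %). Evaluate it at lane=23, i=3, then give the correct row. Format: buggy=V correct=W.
`(lane % 4) + 8*((i/2) % 2)`[23,3]⇒11
lane 23: gr=5 (23/4), th=3 (23%4)
i=3: r=5+8=13, c=3*2+1+0=7
row: 11 vs 13

buggy=11 correct=13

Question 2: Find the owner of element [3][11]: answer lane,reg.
13,5

r:3=>grp=3,rB=0  c:11=>cB=1,tig=1,lo=1
L=3*4+1=13  i=1*4+0*2+1=5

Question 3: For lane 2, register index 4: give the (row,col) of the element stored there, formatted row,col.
0,12

lane 2: G=0 (2/4), T=2 (2%4)
i=4: r=0+0=0, c=2*2+0+8=12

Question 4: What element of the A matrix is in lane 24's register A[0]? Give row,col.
L=24→G=24>>2=6, T=24&3=0
[0]→row 6+0=6  col 0·2+0+0=0

6,0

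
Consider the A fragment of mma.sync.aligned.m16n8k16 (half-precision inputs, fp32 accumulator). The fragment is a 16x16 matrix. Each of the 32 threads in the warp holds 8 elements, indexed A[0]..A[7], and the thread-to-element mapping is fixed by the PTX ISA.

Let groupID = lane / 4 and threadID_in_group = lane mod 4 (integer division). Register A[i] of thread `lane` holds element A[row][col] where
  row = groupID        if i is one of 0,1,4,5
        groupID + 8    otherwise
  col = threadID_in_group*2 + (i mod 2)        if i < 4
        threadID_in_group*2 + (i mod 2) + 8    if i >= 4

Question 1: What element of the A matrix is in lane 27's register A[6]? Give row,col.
14,14

lane 27: gid=6 (27/4), tid=3 (27%4)
i=6: r=6+8=14, c=3*2+0+8=14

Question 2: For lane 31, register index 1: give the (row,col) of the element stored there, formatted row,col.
31: G=7,T=3
[1] (7+0,3*2+1+0) = (7,7)

7,7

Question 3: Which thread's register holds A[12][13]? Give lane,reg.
18,7

r=12->g=4,rb=1  c=13->cb=1,t=2,b0=1
L=4*4+2=18  i=1*4+1*2+1=7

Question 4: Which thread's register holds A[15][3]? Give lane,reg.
29,3

r:15=>grp=7,rB=1  c:3=>cB=0,tig=1,lo=1
L=7*4+1=29  i=0*4+1*2+1=3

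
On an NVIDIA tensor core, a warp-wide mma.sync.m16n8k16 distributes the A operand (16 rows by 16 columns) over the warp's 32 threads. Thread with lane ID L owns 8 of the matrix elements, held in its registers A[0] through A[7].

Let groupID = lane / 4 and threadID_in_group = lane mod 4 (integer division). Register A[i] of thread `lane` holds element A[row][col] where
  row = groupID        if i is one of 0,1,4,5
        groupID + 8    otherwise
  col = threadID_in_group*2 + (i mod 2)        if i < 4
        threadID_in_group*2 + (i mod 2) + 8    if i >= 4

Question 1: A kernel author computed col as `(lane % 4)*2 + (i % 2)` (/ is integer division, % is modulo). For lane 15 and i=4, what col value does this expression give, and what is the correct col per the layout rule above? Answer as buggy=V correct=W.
buggy=6 correct=14

`(lane % 4)*2 + (i % 2)`[15,4]->6
lane 15: g=3 (15/4), t=3 (15%4)
i=4: r=3+0=3, c=3*2+0+8=14
col: 6 vs 14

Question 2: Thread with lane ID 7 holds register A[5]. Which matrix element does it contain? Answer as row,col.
1,15

7: grp=1,tig=3
[5] (1+0,3*2+1+8) = (1,15)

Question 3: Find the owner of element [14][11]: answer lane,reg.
25,7

r=14→G=6,rhi=1  c=11→chi=1,T=1,p=1
L=6*4+1=25  i=1*4+1*2+1=7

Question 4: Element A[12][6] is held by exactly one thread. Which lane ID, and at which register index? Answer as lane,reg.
19,2

r: 12->gid=4,r8=1  c: 6->c8=0,tid=3,i&1=0
L=4*4+3=19  i=0*4+1*2+0=2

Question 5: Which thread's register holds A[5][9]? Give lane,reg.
r=5⇒gr=5,Rb=0  c=9⇒Cb=1,th=0,odd=1
L=5*4+0=20  i=1*4+0*2+1=5

20,5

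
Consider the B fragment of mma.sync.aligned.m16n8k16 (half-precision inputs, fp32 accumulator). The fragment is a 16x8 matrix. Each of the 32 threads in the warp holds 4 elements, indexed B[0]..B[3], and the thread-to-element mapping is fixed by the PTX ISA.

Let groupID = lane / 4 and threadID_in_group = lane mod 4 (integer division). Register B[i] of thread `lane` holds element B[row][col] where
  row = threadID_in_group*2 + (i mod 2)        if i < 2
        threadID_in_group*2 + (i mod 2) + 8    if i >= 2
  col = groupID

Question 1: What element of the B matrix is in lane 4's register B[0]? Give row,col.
0,1

4: G=1,T=0
[0] (0*2+0+0,1) = (0,1)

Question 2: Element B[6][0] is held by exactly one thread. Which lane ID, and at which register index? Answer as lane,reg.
3,0

c=0->g=0  r=6->rb=0,t=3,b0=0
L=0*4+3=3  i=0*2+0=0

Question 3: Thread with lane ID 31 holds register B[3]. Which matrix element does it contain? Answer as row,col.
15,7

lane 31: gr=7 (31/4), th=3 (31%4)
i=3: r=3*2+1+8=15, c=gr=7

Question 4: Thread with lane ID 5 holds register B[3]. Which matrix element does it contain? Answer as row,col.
5: gr=1,th=1
[3] (1*2+1+8,1) = (11,1)

11,1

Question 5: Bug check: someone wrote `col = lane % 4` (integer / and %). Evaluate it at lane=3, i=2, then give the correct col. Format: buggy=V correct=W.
buggy=3 correct=0

`lane % 4`[3,2]=>3
lane 3=>3/4=0, 3 mod 4=3
i=2  r:2·3+0+8=>14  c:0
col: 3 vs 0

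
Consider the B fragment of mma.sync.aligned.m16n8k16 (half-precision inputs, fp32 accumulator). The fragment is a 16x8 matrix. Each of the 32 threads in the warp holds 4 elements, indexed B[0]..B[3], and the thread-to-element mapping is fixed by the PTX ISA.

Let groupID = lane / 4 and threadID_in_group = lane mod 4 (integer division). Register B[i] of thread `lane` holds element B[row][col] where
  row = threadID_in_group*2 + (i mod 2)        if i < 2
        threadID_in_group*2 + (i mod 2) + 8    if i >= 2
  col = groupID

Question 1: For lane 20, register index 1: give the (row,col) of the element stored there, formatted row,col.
lane 20->20/4=5, 20 mod 4=0
i=1  r:2·0+1+0->1  c:5

1,5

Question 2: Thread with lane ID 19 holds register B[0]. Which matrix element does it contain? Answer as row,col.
6,4

lane 19=>19/4=4, 19 mod 4=3
i=0  r:2·3+0+0=>6  c:4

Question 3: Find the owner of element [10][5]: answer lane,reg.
21,2

c=5→G=5  r=10→rhi=1,T=1,p=0
L=5*4+1=21  i=1*2+0=2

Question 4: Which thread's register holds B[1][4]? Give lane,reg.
16,1

c: 4->gid=4  r: 1->r8=0,tid=0,i&1=1
L=4*4+0=16  i=0*2+1=1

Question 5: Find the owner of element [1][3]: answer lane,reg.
c:3=>grp=3  r:1=>rB=0,tig=0,lo=1
L=3*4+0=12  i=0*2+1=1

12,1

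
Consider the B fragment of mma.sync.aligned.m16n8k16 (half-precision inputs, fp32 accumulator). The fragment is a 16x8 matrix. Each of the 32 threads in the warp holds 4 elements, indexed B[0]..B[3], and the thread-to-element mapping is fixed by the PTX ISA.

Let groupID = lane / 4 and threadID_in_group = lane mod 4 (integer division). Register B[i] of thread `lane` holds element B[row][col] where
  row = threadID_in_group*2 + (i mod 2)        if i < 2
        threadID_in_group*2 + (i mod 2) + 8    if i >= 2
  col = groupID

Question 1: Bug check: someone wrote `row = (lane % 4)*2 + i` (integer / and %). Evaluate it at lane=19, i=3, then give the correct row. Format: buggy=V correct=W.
`(lane % 4)*2 + i`[19,3]->9
L=19->gid=19>>2=4, tid=19&3=3
[3]->row 3·2+1+8=15  col gid=4
row: 9 vs 15

buggy=9 correct=15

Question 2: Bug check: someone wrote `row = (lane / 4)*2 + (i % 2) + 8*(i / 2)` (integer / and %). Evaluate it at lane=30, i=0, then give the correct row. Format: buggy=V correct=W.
buggy=14 correct=4

`(lane / 4)*2 + (i % 2) + 8*(i / 2)`[30,0]→14
lane 30: G=7 (30/4), T=2 (30%4)
i=0: r=2*2+0+0=4, c=G=7
row: 14 vs 4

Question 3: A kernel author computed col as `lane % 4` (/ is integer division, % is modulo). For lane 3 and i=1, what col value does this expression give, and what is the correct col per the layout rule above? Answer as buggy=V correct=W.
`lane % 4`[3,1]⇒3
L=3⇒gr=3>>2=0, th=3&3=3
[1]⇒row 3·2+1+0=7  col gr=0
col: 3 vs 0

buggy=3 correct=0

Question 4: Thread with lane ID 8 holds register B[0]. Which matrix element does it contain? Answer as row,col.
0,2

lane 8: G=2 (8/4), T=0 (8%4)
i=0: r=0*2+0+0=0, c=G=2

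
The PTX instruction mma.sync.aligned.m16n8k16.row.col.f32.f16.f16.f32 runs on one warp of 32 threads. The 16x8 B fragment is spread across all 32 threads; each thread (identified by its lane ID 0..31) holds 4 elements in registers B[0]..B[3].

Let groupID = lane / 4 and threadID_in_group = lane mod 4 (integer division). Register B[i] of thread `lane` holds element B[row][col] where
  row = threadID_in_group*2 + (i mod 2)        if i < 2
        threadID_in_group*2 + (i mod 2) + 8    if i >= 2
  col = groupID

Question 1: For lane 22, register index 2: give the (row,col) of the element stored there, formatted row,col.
12,5

22: gr=5,th=2
[2] (2*2+0+8,5) = (12,5)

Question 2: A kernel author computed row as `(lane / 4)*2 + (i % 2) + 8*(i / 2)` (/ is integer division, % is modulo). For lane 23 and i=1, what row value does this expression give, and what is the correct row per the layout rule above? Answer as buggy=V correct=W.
buggy=11 correct=7

`(lane / 4)*2 + (i % 2) + 8*(i / 2)`[23,1]->11
lane 23: gid=5 (23/4), tid=3 (23%4)
i=1: r=3*2+1+0=7, c=gid=5
row: 11 vs 7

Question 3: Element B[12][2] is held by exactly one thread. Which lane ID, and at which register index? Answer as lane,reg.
c=2→G=2  r=12→rhi=1,T=2,p=0
L=2*4+2=10  i=1*2+0=2

10,2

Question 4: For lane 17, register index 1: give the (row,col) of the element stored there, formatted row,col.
lane 17->17/4=4, 17 mod 4=1
i=1  r:2·1+1+0->3  c:4

3,4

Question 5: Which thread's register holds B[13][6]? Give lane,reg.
26,3

c=6⇒gr=6  r=13⇒Rb=1,th=2,odd=1
L=6*4+2=26  i=1*2+1=3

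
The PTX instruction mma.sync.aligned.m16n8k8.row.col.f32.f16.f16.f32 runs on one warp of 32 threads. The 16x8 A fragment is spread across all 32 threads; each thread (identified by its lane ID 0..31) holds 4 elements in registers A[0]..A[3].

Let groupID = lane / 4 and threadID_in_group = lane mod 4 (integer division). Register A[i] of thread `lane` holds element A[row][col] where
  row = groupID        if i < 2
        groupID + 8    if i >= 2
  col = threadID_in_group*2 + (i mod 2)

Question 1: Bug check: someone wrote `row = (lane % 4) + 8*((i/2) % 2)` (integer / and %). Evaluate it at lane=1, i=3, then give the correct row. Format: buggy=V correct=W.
buggy=9 correct=8

`(lane % 4) + 8*((i/2) % 2)`[1,3]->9
1: gid=0,tid=1
[3] (0+8,1*2+1) = (8,3)
row: 9 vs 8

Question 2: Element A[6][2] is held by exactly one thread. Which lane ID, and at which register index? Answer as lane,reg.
25,0

r=6->g=6,rb=0  c=2->t=1,b0=0
L=6*4+1=25  i=0*2+0=0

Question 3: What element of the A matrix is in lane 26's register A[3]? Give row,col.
14,5

lane 26: gid=6 (26/4), tid=2 (26%4)
i=3: r=6+8=14, c=2*2+1=5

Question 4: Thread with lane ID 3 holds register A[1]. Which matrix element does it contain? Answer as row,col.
0,7

L=3→G=3>>2=0, T=3&3=3
[1]→row 0+0=0  col 3·2+1=7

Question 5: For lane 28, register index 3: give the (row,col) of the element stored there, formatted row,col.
28: gr=7,th=0
[3] (7+8,0*2+1) = (15,1)

15,1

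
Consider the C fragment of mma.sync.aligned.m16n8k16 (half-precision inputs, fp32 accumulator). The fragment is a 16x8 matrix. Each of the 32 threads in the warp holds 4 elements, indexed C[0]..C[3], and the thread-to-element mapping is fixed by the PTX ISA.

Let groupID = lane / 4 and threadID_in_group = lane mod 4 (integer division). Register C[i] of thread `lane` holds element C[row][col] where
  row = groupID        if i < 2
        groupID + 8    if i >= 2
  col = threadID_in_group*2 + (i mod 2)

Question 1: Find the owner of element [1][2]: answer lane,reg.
r: 1->gid=1,r8=0  c: 2->tid=1,i&1=0
L=1*4+1=5  i=0*2+0=0

5,0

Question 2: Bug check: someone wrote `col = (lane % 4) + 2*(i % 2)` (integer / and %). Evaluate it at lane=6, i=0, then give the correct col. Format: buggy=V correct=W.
buggy=2 correct=4

`(lane % 4) + 2*(i % 2)`[6,0]->2
lane 6: g=1 (6/4), t=2 (6%4)
i=0: r=1+0=1, c=2*2+0=4
col: 2 vs 4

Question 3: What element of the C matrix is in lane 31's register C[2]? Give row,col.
15,6

lane 31⇒31/4=7, 31 mod 4=3
i=2  r:7+8⇒15  c:2·3+0⇒6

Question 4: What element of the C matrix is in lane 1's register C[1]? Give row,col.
1: g=0,t=1
[1] (0+0,1*2+1) = (0,3)

0,3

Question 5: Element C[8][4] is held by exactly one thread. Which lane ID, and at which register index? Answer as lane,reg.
r=8→G=0,rhi=1  c=4→T=2,p=0
L=0*4+2=2  i=1*2+0=2

2,2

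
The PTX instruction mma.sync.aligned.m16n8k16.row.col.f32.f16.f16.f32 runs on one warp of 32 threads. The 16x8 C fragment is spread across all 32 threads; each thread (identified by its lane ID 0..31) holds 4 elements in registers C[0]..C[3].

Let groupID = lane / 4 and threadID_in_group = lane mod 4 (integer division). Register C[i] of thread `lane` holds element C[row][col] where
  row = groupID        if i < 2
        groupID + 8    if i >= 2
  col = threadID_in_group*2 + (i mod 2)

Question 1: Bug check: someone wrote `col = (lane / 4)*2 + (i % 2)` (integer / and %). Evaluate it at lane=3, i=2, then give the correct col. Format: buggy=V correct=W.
`(lane / 4)*2 + (i % 2)`[3,2]→0
L=3→G=3>>2=0, T=3&3=3
[2]→row 0+8=8  col 3·2+0=6
col: 0 vs 6

buggy=0 correct=6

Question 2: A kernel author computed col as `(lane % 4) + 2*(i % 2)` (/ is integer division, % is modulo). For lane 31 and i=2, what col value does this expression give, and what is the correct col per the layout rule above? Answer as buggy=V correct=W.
buggy=3 correct=6

`(lane % 4) + 2*(i % 2)`[31,2]=>3
lane 31=>31/4=7, 31 mod 4=3
i=2  r:7+8=>15  c:2·3+0=>6
col: 3 vs 6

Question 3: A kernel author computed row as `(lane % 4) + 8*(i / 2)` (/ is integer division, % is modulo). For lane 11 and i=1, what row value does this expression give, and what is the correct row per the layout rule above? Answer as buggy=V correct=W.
buggy=3 correct=2

`(lane % 4) + 8*(i / 2)`[11,1]->3
11: gid=2,tid=3
[1] (2+0,3*2+1) = (2,7)
row: 3 vs 2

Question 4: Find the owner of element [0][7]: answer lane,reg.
3,1

r: 0->gid=0,r8=0  c: 7->tid=3,i&1=1
L=0*4+3=3  i=0*2+1=1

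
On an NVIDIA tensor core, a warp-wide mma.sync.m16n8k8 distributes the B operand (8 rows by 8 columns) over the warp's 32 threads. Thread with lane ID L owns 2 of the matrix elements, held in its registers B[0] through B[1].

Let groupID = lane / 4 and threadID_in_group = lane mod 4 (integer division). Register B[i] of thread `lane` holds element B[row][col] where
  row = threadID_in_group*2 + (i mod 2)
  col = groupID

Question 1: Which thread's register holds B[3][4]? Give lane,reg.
17,1

c=4->g=4  r=3->t=1,b0=1
L=4*4+1=17  i=1=1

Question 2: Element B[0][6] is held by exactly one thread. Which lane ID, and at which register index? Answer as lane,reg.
24,0

c:6=>grp=6  r:0=>tig=0,lo=0
L=6*4+0=24  i=0=0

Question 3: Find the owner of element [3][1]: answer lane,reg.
c: 1->gid=1  r: 3->tid=1,i&1=1
L=1*4+1=5  i=1=1

5,1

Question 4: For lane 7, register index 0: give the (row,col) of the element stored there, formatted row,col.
6,1

L=7=>grp=7>>2=1, tig=7&3=3
[0]=>row 3·2+0=6  col grp=1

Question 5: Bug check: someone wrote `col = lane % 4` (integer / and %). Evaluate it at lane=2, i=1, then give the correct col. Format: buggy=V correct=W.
buggy=2 correct=0

`lane % 4`[2,1]=>2
2: grp=0,tig=2
[1] (2*2+1,0) = (5,0)
col: 2 vs 0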